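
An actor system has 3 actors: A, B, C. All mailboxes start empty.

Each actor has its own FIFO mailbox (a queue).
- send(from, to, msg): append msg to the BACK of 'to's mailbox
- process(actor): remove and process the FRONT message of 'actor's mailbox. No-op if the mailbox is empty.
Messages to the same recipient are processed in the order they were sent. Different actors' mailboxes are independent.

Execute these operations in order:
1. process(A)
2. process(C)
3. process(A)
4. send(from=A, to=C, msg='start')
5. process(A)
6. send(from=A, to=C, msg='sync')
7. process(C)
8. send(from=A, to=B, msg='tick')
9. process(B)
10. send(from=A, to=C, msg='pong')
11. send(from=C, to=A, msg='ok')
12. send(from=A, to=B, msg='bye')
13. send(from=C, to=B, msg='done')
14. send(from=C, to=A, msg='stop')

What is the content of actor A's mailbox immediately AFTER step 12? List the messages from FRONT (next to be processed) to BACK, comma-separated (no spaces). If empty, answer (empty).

After 1 (process(A)): A:[] B:[] C:[]
After 2 (process(C)): A:[] B:[] C:[]
After 3 (process(A)): A:[] B:[] C:[]
After 4 (send(from=A, to=C, msg='start')): A:[] B:[] C:[start]
After 5 (process(A)): A:[] B:[] C:[start]
After 6 (send(from=A, to=C, msg='sync')): A:[] B:[] C:[start,sync]
After 7 (process(C)): A:[] B:[] C:[sync]
After 8 (send(from=A, to=B, msg='tick')): A:[] B:[tick] C:[sync]
After 9 (process(B)): A:[] B:[] C:[sync]
After 10 (send(from=A, to=C, msg='pong')): A:[] B:[] C:[sync,pong]
After 11 (send(from=C, to=A, msg='ok')): A:[ok] B:[] C:[sync,pong]
After 12 (send(from=A, to=B, msg='bye')): A:[ok] B:[bye] C:[sync,pong]

ok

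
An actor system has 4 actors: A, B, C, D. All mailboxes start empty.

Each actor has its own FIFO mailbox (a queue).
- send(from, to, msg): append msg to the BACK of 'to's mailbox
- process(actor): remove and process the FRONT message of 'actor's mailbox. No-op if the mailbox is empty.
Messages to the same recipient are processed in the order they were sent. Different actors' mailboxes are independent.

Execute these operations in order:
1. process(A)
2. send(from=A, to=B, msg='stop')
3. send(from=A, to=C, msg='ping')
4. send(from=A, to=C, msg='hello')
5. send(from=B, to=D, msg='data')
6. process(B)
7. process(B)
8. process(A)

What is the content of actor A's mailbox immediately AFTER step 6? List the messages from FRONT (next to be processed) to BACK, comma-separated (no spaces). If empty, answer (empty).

After 1 (process(A)): A:[] B:[] C:[] D:[]
After 2 (send(from=A, to=B, msg='stop')): A:[] B:[stop] C:[] D:[]
After 3 (send(from=A, to=C, msg='ping')): A:[] B:[stop] C:[ping] D:[]
After 4 (send(from=A, to=C, msg='hello')): A:[] B:[stop] C:[ping,hello] D:[]
After 5 (send(from=B, to=D, msg='data')): A:[] B:[stop] C:[ping,hello] D:[data]
After 6 (process(B)): A:[] B:[] C:[ping,hello] D:[data]

(empty)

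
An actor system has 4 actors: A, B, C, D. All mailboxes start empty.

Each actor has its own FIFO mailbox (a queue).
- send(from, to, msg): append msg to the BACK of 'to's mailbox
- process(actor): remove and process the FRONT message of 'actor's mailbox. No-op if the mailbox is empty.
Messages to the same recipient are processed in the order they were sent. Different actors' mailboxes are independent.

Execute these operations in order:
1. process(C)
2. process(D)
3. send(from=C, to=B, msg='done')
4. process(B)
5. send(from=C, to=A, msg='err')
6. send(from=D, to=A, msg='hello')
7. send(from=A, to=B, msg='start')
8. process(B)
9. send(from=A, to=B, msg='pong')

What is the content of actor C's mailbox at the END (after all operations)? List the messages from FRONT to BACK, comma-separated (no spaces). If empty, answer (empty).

After 1 (process(C)): A:[] B:[] C:[] D:[]
After 2 (process(D)): A:[] B:[] C:[] D:[]
After 3 (send(from=C, to=B, msg='done')): A:[] B:[done] C:[] D:[]
After 4 (process(B)): A:[] B:[] C:[] D:[]
After 5 (send(from=C, to=A, msg='err')): A:[err] B:[] C:[] D:[]
After 6 (send(from=D, to=A, msg='hello')): A:[err,hello] B:[] C:[] D:[]
After 7 (send(from=A, to=B, msg='start')): A:[err,hello] B:[start] C:[] D:[]
After 8 (process(B)): A:[err,hello] B:[] C:[] D:[]
After 9 (send(from=A, to=B, msg='pong')): A:[err,hello] B:[pong] C:[] D:[]

Answer: (empty)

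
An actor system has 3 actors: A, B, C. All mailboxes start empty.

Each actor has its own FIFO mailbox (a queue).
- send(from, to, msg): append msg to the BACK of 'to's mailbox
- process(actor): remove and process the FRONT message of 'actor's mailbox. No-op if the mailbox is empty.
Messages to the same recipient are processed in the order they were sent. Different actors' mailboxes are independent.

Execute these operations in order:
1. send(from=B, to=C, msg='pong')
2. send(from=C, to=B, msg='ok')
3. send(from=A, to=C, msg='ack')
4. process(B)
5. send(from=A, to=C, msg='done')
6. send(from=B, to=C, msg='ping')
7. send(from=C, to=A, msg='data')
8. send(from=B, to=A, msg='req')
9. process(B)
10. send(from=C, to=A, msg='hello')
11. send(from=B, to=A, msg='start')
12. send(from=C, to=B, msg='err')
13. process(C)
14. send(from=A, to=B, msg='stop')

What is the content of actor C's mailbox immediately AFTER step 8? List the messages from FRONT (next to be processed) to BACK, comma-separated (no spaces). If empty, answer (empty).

After 1 (send(from=B, to=C, msg='pong')): A:[] B:[] C:[pong]
After 2 (send(from=C, to=B, msg='ok')): A:[] B:[ok] C:[pong]
After 3 (send(from=A, to=C, msg='ack')): A:[] B:[ok] C:[pong,ack]
After 4 (process(B)): A:[] B:[] C:[pong,ack]
After 5 (send(from=A, to=C, msg='done')): A:[] B:[] C:[pong,ack,done]
After 6 (send(from=B, to=C, msg='ping')): A:[] B:[] C:[pong,ack,done,ping]
After 7 (send(from=C, to=A, msg='data')): A:[data] B:[] C:[pong,ack,done,ping]
After 8 (send(from=B, to=A, msg='req')): A:[data,req] B:[] C:[pong,ack,done,ping]

pong,ack,done,ping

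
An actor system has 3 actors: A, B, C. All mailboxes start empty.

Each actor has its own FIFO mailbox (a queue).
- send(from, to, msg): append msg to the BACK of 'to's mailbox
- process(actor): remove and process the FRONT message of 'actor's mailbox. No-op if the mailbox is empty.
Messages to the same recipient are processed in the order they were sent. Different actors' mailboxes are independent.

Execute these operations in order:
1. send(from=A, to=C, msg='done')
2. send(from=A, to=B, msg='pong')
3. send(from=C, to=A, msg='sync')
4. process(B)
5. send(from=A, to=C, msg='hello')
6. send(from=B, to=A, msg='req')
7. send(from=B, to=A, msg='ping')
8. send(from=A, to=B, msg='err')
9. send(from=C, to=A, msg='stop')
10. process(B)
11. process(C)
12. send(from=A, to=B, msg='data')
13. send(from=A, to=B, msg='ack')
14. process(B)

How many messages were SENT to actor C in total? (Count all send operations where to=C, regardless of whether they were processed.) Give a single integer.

After 1 (send(from=A, to=C, msg='done')): A:[] B:[] C:[done]
After 2 (send(from=A, to=B, msg='pong')): A:[] B:[pong] C:[done]
After 3 (send(from=C, to=A, msg='sync')): A:[sync] B:[pong] C:[done]
After 4 (process(B)): A:[sync] B:[] C:[done]
After 5 (send(from=A, to=C, msg='hello')): A:[sync] B:[] C:[done,hello]
After 6 (send(from=B, to=A, msg='req')): A:[sync,req] B:[] C:[done,hello]
After 7 (send(from=B, to=A, msg='ping')): A:[sync,req,ping] B:[] C:[done,hello]
After 8 (send(from=A, to=B, msg='err')): A:[sync,req,ping] B:[err] C:[done,hello]
After 9 (send(from=C, to=A, msg='stop')): A:[sync,req,ping,stop] B:[err] C:[done,hello]
After 10 (process(B)): A:[sync,req,ping,stop] B:[] C:[done,hello]
After 11 (process(C)): A:[sync,req,ping,stop] B:[] C:[hello]
After 12 (send(from=A, to=B, msg='data')): A:[sync,req,ping,stop] B:[data] C:[hello]
After 13 (send(from=A, to=B, msg='ack')): A:[sync,req,ping,stop] B:[data,ack] C:[hello]
After 14 (process(B)): A:[sync,req,ping,stop] B:[ack] C:[hello]

Answer: 2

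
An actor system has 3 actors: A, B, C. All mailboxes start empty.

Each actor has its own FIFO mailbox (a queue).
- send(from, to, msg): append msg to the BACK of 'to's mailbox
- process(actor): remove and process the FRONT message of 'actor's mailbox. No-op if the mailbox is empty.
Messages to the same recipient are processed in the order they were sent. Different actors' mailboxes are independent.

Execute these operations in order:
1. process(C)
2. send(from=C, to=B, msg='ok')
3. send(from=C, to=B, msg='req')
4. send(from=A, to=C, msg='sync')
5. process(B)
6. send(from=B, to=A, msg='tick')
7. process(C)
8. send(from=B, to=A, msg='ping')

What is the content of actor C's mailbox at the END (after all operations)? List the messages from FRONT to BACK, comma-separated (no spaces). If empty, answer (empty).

Answer: (empty)

Derivation:
After 1 (process(C)): A:[] B:[] C:[]
After 2 (send(from=C, to=B, msg='ok')): A:[] B:[ok] C:[]
After 3 (send(from=C, to=B, msg='req')): A:[] B:[ok,req] C:[]
After 4 (send(from=A, to=C, msg='sync')): A:[] B:[ok,req] C:[sync]
After 5 (process(B)): A:[] B:[req] C:[sync]
After 6 (send(from=B, to=A, msg='tick')): A:[tick] B:[req] C:[sync]
After 7 (process(C)): A:[tick] B:[req] C:[]
After 8 (send(from=B, to=A, msg='ping')): A:[tick,ping] B:[req] C:[]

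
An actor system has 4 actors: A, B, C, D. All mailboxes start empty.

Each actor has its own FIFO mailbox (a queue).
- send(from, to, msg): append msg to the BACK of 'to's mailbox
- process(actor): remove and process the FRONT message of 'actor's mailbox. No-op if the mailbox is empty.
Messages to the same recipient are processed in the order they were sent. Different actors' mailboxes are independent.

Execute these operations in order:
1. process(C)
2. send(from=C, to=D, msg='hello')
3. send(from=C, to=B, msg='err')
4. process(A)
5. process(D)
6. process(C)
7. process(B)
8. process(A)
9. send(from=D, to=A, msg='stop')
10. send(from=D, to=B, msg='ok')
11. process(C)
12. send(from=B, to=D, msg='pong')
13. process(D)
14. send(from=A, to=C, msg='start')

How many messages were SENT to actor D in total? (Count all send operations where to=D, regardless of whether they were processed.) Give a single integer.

After 1 (process(C)): A:[] B:[] C:[] D:[]
After 2 (send(from=C, to=D, msg='hello')): A:[] B:[] C:[] D:[hello]
After 3 (send(from=C, to=B, msg='err')): A:[] B:[err] C:[] D:[hello]
After 4 (process(A)): A:[] B:[err] C:[] D:[hello]
After 5 (process(D)): A:[] B:[err] C:[] D:[]
After 6 (process(C)): A:[] B:[err] C:[] D:[]
After 7 (process(B)): A:[] B:[] C:[] D:[]
After 8 (process(A)): A:[] B:[] C:[] D:[]
After 9 (send(from=D, to=A, msg='stop')): A:[stop] B:[] C:[] D:[]
After 10 (send(from=D, to=B, msg='ok')): A:[stop] B:[ok] C:[] D:[]
After 11 (process(C)): A:[stop] B:[ok] C:[] D:[]
After 12 (send(from=B, to=D, msg='pong')): A:[stop] B:[ok] C:[] D:[pong]
After 13 (process(D)): A:[stop] B:[ok] C:[] D:[]
After 14 (send(from=A, to=C, msg='start')): A:[stop] B:[ok] C:[start] D:[]

Answer: 2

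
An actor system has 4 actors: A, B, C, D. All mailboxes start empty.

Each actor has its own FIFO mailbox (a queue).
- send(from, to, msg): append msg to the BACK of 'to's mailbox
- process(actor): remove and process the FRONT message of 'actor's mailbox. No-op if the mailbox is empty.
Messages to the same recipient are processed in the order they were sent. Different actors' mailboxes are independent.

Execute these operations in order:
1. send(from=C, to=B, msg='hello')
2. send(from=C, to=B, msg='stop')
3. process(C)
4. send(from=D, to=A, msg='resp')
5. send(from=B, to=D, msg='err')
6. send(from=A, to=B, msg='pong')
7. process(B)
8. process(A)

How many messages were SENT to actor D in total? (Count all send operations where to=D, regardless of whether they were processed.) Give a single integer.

Answer: 1

Derivation:
After 1 (send(from=C, to=B, msg='hello')): A:[] B:[hello] C:[] D:[]
After 2 (send(from=C, to=B, msg='stop')): A:[] B:[hello,stop] C:[] D:[]
After 3 (process(C)): A:[] B:[hello,stop] C:[] D:[]
After 4 (send(from=D, to=A, msg='resp')): A:[resp] B:[hello,stop] C:[] D:[]
After 5 (send(from=B, to=D, msg='err')): A:[resp] B:[hello,stop] C:[] D:[err]
After 6 (send(from=A, to=B, msg='pong')): A:[resp] B:[hello,stop,pong] C:[] D:[err]
After 7 (process(B)): A:[resp] B:[stop,pong] C:[] D:[err]
After 8 (process(A)): A:[] B:[stop,pong] C:[] D:[err]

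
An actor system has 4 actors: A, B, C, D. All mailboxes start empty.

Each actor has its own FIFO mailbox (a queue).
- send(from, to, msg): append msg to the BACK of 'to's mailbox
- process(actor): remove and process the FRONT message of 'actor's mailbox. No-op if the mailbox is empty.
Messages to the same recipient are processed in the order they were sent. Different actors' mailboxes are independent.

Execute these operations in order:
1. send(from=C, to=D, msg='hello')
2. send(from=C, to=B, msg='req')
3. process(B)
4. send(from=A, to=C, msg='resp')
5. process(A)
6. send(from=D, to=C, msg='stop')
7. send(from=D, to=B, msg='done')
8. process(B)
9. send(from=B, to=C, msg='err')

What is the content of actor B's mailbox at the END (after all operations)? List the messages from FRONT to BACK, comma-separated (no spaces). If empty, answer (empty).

Answer: (empty)

Derivation:
After 1 (send(from=C, to=D, msg='hello')): A:[] B:[] C:[] D:[hello]
After 2 (send(from=C, to=B, msg='req')): A:[] B:[req] C:[] D:[hello]
After 3 (process(B)): A:[] B:[] C:[] D:[hello]
After 4 (send(from=A, to=C, msg='resp')): A:[] B:[] C:[resp] D:[hello]
After 5 (process(A)): A:[] B:[] C:[resp] D:[hello]
After 6 (send(from=D, to=C, msg='stop')): A:[] B:[] C:[resp,stop] D:[hello]
After 7 (send(from=D, to=B, msg='done')): A:[] B:[done] C:[resp,stop] D:[hello]
After 8 (process(B)): A:[] B:[] C:[resp,stop] D:[hello]
After 9 (send(from=B, to=C, msg='err')): A:[] B:[] C:[resp,stop,err] D:[hello]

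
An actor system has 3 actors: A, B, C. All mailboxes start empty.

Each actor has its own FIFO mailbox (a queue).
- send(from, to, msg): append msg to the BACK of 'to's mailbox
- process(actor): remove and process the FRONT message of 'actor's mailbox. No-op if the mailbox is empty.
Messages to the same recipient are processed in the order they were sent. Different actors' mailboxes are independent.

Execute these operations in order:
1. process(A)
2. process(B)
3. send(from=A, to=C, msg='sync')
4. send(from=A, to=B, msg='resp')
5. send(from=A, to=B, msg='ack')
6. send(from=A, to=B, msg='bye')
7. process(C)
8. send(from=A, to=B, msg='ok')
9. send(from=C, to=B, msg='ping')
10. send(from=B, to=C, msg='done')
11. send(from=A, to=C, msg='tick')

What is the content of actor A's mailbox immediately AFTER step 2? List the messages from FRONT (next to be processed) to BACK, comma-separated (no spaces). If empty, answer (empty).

After 1 (process(A)): A:[] B:[] C:[]
After 2 (process(B)): A:[] B:[] C:[]

(empty)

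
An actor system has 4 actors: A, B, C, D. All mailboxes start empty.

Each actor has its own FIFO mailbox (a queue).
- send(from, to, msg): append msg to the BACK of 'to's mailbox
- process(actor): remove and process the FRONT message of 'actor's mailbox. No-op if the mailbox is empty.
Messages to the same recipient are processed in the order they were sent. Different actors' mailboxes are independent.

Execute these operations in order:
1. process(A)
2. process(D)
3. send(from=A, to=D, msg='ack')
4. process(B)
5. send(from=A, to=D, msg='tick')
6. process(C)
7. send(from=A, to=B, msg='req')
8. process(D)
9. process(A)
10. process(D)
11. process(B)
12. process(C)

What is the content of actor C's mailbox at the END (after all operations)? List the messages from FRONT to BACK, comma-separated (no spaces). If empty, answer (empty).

After 1 (process(A)): A:[] B:[] C:[] D:[]
After 2 (process(D)): A:[] B:[] C:[] D:[]
After 3 (send(from=A, to=D, msg='ack')): A:[] B:[] C:[] D:[ack]
After 4 (process(B)): A:[] B:[] C:[] D:[ack]
After 5 (send(from=A, to=D, msg='tick')): A:[] B:[] C:[] D:[ack,tick]
After 6 (process(C)): A:[] B:[] C:[] D:[ack,tick]
After 7 (send(from=A, to=B, msg='req')): A:[] B:[req] C:[] D:[ack,tick]
After 8 (process(D)): A:[] B:[req] C:[] D:[tick]
After 9 (process(A)): A:[] B:[req] C:[] D:[tick]
After 10 (process(D)): A:[] B:[req] C:[] D:[]
After 11 (process(B)): A:[] B:[] C:[] D:[]
After 12 (process(C)): A:[] B:[] C:[] D:[]

Answer: (empty)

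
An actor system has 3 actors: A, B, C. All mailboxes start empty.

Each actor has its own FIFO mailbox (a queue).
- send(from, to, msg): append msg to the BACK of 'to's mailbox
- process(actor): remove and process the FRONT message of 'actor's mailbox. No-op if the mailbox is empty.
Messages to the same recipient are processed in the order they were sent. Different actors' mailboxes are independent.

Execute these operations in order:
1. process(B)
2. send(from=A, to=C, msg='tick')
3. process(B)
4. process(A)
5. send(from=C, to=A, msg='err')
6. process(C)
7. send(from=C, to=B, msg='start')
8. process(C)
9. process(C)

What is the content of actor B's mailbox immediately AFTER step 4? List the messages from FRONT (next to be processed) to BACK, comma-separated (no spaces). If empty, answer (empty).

After 1 (process(B)): A:[] B:[] C:[]
After 2 (send(from=A, to=C, msg='tick')): A:[] B:[] C:[tick]
After 3 (process(B)): A:[] B:[] C:[tick]
After 4 (process(A)): A:[] B:[] C:[tick]

(empty)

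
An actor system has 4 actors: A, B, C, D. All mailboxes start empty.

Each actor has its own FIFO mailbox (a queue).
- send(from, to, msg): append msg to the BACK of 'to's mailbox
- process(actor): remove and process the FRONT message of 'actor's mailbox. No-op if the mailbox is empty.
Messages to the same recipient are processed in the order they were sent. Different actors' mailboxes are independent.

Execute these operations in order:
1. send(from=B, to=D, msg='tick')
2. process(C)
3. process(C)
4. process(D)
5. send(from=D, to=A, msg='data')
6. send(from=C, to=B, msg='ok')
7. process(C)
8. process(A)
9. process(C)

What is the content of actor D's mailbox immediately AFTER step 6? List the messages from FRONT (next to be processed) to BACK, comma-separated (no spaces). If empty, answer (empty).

After 1 (send(from=B, to=D, msg='tick')): A:[] B:[] C:[] D:[tick]
After 2 (process(C)): A:[] B:[] C:[] D:[tick]
After 3 (process(C)): A:[] B:[] C:[] D:[tick]
After 4 (process(D)): A:[] B:[] C:[] D:[]
After 5 (send(from=D, to=A, msg='data')): A:[data] B:[] C:[] D:[]
After 6 (send(from=C, to=B, msg='ok')): A:[data] B:[ok] C:[] D:[]

(empty)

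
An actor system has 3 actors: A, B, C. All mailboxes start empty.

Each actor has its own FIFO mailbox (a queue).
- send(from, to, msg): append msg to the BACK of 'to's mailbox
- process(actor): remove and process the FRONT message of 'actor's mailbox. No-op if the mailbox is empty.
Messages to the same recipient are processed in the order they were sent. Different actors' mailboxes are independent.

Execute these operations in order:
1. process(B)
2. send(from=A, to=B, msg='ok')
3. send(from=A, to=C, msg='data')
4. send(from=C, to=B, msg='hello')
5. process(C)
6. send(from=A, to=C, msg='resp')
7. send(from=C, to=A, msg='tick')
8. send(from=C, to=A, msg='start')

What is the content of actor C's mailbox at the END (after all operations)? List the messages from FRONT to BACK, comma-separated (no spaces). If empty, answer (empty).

After 1 (process(B)): A:[] B:[] C:[]
After 2 (send(from=A, to=B, msg='ok')): A:[] B:[ok] C:[]
After 3 (send(from=A, to=C, msg='data')): A:[] B:[ok] C:[data]
After 4 (send(from=C, to=B, msg='hello')): A:[] B:[ok,hello] C:[data]
After 5 (process(C)): A:[] B:[ok,hello] C:[]
After 6 (send(from=A, to=C, msg='resp')): A:[] B:[ok,hello] C:[resp]
After 7 (send(from=C, to=A, msg='tick')): A:[tick] B:[ok,hello] C:[resp]
After 8 (send(from=C, to=A, msg='start')): A:[tick,start] B:[ok,hello] C:[resp]

Answer: resp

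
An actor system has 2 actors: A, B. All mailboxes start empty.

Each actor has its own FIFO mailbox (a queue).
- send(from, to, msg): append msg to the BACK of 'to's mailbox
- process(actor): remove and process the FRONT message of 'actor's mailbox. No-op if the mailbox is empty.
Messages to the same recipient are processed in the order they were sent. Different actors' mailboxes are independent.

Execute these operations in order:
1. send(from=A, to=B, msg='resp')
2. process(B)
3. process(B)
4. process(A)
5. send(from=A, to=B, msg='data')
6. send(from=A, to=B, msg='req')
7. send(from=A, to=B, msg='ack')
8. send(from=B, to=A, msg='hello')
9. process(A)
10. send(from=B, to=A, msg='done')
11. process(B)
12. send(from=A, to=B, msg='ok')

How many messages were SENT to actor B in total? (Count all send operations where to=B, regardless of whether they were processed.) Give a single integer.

Answer: 5

Derivation:
After 1 (send(from=A, to=B, msg='resp')): A:[] B:[resp]
After 2 (process(B)): A:[] B:[]
After 3 (process(B)): A:[] B:[]
After 4 (process(A)): A:[] B:[]
After 5 (send(from=A, to=B, msg='data')): A:[] B:[data]
After 6 (send(from=A, to=B, msg='req')): A:[] B:[data,req]
After 7 (send(from=A, to=B, msg='ack')): A:[] B:[data,req,ack]
After 8 (send(from=B, to=A, msg='hello')): A:[hello] B:[data,req,ack]
After 9 (process(A)): A:[] B:[data,req,ack]
After 10 (send(from=B, to=A, msg='done')): A:[done] B:[data,req,ack]
After 11 (process(B)): A:[done] B:[req,ack]
After 12 (send(from=A, to=B, msg='ok')): A:[done] B:[req,ack,ok]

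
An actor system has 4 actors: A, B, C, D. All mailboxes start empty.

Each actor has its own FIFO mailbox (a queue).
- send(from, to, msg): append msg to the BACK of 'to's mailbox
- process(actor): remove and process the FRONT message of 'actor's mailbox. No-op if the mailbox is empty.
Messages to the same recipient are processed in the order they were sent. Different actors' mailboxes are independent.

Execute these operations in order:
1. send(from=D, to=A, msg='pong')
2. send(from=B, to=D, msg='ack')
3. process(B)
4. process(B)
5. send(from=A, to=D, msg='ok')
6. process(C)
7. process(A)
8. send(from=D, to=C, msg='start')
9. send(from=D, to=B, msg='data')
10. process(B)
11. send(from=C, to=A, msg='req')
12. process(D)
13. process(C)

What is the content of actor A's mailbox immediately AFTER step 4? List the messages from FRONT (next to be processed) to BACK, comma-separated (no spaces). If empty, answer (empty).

After 1 (send(from=D, to=A, msg='pong')): A:[pong] B:[] C:[] D:[]
After 2 (send(from=B, to=D, msg='ack')): A:[pong] B:[] C:[] D:[ack]
After 3 (process(B)): A:[pong] B:[] C:[] D:[ack]
After 4 (process(B)): A:[pong] B:[] C:[] D:[ack]

pong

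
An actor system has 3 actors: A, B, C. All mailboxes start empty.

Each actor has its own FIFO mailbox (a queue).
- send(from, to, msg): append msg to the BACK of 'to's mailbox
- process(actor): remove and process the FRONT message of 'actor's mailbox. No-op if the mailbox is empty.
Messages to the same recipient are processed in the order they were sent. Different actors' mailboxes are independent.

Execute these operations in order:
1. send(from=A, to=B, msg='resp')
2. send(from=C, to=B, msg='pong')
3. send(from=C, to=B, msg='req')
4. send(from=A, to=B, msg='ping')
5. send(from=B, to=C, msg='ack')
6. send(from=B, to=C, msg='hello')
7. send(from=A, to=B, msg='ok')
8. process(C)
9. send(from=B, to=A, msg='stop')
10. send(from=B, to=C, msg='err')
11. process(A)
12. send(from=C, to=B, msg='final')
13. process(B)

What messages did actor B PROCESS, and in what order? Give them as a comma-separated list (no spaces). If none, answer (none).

After 1 (send(from=A, to=B, msg='resp')): A:[] B:[resp] C:[]
After 2 (send(from=C, to=B, msg='pong')): A:[] B:[resp,pong] C:[]
After 3 (send(from=C, to=B, msg='req')): A:[] B:[resp,pong,req] C:[]
After 4 (send(from=A, to=B, msg='ping')): A:[] B:[resp,pong,req,ping] C:[]
After 5 (send(from=B, to=C, msg='ack')): A:[] B:[resp,pong,req,ping] C:[ack]
After 6 (send(from=B, to=C, msg='hello')): A:[] B:[resp,pong,req,ping] C:[ack,hello]
After 7 (send(from=A, to=B, msg='ok')): A:[] B:[resp,pong,req,ping,ok] C:[ack,hello]
After 8 (process(C)): A:[] B:[resp,pong,req,ping,ok] C:[hello]
After 9 (send(from=B, to=A, msg='stop')): A:[stop] B:[resp,pong,req,ping,ok] C:[hello]
After 10 (send(from=B, to=C, msg='err')): A:[stop] B:[resp,pong,req,ping,ok] C:[hello,err]
After 11 (process(A)): A:[] B:[resp,pong,req,ping,ok] C:[hello,err]
After 12 (send(from=C, to=B, msg='final')): A:[] B:[resp,pong,req,ping,ok,final] C:[hello,err]
After 13 (process(B)): A:[] B:[pong,req,ping,ok,final] C:[hello,err]

Answer: resp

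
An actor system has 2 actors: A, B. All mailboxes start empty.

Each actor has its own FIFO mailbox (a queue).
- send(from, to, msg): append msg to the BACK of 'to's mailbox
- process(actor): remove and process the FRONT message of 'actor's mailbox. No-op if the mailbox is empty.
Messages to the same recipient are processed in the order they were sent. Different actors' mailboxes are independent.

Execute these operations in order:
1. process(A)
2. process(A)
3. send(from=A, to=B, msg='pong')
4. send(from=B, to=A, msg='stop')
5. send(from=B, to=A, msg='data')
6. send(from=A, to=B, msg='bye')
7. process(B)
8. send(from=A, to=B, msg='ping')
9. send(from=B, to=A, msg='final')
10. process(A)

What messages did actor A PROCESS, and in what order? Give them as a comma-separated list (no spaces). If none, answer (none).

Answer: stop

Derivation:
After 1 (process(A)): A:[] B:[]
After 2 (process(A)): A:[] B:[]
After 3 (send(from=A, to=B, msg='pong')): A:[] B:[pong]
After 4 (send(from=B, to=A, msg='stop')): A:[stop] B:[pong]
After 5 (send(from=B, to=A, msg='data')): A:[stop,data] B:[pong]
After 6 (send(from=A, to=B, msg='bye')): A:[stop,data] B:[pong,bye]
After 7 (process(B)): A:[stop,data] B:[bye]
After 8 (send(from=A, to=B, msg='ping')): A:[stop,data] B:[bye,ping]
After 9 (send(from=B, to=A, msg='final')): A:[stop,data,final] B:[bye,ping]
After 10 (process(A)): A:[data,final] B:[bye,ping]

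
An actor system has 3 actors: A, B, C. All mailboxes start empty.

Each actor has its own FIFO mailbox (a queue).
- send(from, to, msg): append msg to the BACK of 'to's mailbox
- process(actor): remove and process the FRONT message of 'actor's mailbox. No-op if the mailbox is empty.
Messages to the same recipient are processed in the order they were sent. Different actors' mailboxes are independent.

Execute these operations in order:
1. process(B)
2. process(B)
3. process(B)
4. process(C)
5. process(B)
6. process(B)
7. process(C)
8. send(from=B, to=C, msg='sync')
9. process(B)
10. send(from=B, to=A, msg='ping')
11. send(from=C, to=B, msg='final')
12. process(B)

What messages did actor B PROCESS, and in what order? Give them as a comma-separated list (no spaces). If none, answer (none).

Answer: final

Derivation:
After 1 (process(B)): A:[] B:[] C:[]
After 2 (process(B)): A:[] B:[] C:[]
After 3 (process(B)): A:[] B:[] C:[]
After 4 (process(C)): A:[] B:[] C:[]
After 5 (process(B)): A:[] B:[] C:[]
After 6 (process(B)): A:[] B:[] C:[]
After 7 (process(C)): A:[] B:[] C:[]
After 8 (send(from=B, to=C, msg='sync')): A:[] B:[] C:[sync]
After 9 (process(B)): A:[] B:[] C:[sync]
After 10 (send(from=B, to=A, msg='ping')): A:[ping] B:[] C:[sync]
After 11 (send(from=C, to=B, msg='final')): A:[ping] B:[final] C:[sync]
After 12 (process(B)): A:[ping] B:[] C:[sync]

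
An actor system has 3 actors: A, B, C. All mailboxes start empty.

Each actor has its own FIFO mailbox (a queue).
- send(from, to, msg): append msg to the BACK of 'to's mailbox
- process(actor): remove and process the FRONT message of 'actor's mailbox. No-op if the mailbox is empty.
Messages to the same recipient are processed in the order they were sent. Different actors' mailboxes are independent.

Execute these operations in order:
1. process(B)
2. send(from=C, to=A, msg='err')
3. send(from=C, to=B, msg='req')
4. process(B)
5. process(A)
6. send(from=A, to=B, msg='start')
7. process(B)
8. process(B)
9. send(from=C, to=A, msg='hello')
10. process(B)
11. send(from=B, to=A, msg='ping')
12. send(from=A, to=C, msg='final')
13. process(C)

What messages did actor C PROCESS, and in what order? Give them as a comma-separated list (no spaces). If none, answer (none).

Answer: final

Derivation:
After 1 (process(B)): A:[] B:[] C:[]
After 2 (send(from=C, to=A, msg='err')): A:[err] B:[] C:[]
After 3 (send(from=C, to=B, msg='req')): A:[err] B:[req] C:[]
After 4 (process(B)): A:[err] B:[] C:[]
After 5 (process(A)): A:[] B:[] C:[]
After 6 (send(from=A, to=B, msg='start')): A:[] B:[start] C:[]
After 7 (process(B)): A:[] B:[] C:[]
After 8 (process(B)): A:[] B:[] C:[]
After 9 (send(from=C, to=A, msg='hello')): A:[hello] B:[] C:[]
After 10 (process(B)): A:[hello] B:[] C:[]
After 11 (send(from=B, to=A, msg='ping')): A:[hello,ping] B:[] C:[]
After 12 (send(from=A, to=C, msg='final')): A:[hello,ping] B:[] C:[final]
After 13 (process(C)): A:[hello,ping] B:[] C:[]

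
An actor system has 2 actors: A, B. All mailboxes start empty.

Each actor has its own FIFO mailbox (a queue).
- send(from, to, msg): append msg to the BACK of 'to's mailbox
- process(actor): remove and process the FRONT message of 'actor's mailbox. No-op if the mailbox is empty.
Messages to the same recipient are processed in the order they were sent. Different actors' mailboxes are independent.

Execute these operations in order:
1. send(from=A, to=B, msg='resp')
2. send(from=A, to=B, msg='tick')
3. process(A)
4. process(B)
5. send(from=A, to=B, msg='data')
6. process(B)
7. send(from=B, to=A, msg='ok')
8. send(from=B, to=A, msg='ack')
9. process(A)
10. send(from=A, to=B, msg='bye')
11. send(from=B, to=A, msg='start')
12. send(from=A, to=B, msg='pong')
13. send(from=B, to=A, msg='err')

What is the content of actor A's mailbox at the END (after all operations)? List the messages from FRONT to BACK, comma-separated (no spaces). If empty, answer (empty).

After 1 (send(from=A, to=B, msg='resp')): A:[] B:[resp]
After 2 (send(from=A, to=B, msg='tick')): A:[] B:[resp,tick]
After 3 (process(A)): A:[] B:[resp,tick]
After 4 (process(B)): A:[] B:[tick]
After 5 (send(from=A, to=B, msg='data')): A:[] B:[tick,data]
After 6 (process(B)): A:[] B:[data]
After 7 (send(from=B, to=A, msg='ok')): A:[ok] B:[data]
After 8 (send(from=B, to=A, msg='ack')): A:[ok,ack] B:[data]
After 9 (process(A)): A:[ack] B:[data]
After 10 (send(from=A, to=B, msg='bye')): A:[ack] B:[data,bye]
After 11 (send(from=B, to=A, msg='start')): A:[ack,start] B:[data,bye]
After 12 (send(from=A, to=B, msg='pong')): A:[ack,start] B:[data,bye,pong]
After 13 (send(from=B, to=A, msg='err')): A:[ack,start,err] B:[data,bye,pong]

Answer: ack,start,err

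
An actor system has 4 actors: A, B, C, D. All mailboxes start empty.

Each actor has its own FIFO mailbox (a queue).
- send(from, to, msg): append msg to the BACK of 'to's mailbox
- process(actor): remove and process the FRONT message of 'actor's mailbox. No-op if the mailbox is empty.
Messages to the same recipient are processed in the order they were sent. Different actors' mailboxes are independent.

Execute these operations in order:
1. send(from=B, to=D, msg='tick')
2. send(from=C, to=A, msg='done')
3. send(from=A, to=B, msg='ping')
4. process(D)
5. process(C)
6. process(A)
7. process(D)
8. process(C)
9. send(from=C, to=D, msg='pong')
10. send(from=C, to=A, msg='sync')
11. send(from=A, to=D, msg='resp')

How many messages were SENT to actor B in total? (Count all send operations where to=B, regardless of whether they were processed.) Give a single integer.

After 1 (send(from=B, to=D, msg='tick')): A:[] B:[] C:[] D:[tick]
After 2 (send(from=C, to=A, msg='done')): A:[done] B:[] C:[] D:[tick]
After 3 (send(from=A, to=B, msg='ping')): A:[done] B:[ping] C:[] D:[tick]
After 4 (process(D)): A:[done] B:[ping] C:[] D:[]
After 5 (process(C)): A:[done] B:[ping] C:[] D:[]
After 6 (process(A)): A:[] B:[ping] C:[] D:[]
After 7 (process(D)): A:[] B:[ping] C:[] D:[]
After 8 (process(C)): A:[] B:[ping] C:[] D:[]
After 9 (send(from=C, to=D, msg='pong')): A:[] B:[ping] C:[] D:[pong]
After 10 (send(from=C, to=A, msg='sync')): A:[sync] B:[ping] C:[] D:[pong]
After 11 (send(from=A, to=D, msg='resp')): A:[sync] B:[ping] C:[] D:[pong,resp]

Answer: 1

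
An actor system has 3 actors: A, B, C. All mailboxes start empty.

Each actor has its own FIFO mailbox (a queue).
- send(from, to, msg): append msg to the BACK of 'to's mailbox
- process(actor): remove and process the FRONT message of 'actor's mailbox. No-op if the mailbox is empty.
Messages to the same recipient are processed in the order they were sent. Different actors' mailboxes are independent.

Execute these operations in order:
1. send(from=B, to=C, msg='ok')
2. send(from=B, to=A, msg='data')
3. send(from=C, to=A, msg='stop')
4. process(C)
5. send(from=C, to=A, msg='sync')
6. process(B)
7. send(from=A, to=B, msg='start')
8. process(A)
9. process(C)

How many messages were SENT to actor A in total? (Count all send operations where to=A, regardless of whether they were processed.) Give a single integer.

After 1 (send(from=B, to=C, msg='ok')): A:[] B:[] C:[ok]
After 2 (send(from=B, to=A, msg='data')): A:[data] B:[] C:[ok]
After 3 (send(from=C, to=A, msg='stop')): A:[data,stop] B:[] C:[ok]
After 4 (process(C)): A:[data,stop] B:[] C:[]
After 5 (send(from=C, to=A, msg='sync')): A:[data,stop,sync] B:[] C:[]
After 6 (process(B)): A:[data,stop,sync] B:[] C:[]
After 7 (send(from=A, to=B, msg='start')): A:[data,stop,sync] B:[start] C:[]
After 8 (process(A)): A:[stop,sync] B:[start] C:[]
After 9 (process(C)): A:[stop,sync] B:[start] C:[]

Answer: 3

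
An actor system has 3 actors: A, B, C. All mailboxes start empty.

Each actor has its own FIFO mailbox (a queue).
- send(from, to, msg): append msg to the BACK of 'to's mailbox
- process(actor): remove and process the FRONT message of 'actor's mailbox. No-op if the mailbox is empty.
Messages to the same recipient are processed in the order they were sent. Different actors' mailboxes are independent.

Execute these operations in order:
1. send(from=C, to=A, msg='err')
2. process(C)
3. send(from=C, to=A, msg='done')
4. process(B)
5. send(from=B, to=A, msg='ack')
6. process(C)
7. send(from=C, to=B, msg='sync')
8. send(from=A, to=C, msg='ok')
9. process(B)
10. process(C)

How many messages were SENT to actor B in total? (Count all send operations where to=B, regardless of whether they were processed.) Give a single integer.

Answer: 1

Derivation:
After 1 (send(from=C, to=A, msg='err')): A:[err] B:[] C:[]
After 2 (process(C)): A:[err] B:[] C:[]
After 3 (send(from=C, to=A, msg='done')): A:[err,done] B:[] C:[]
After 4 (process(B)): A:[err,done] B:[] C:[]
After 5 (send(from=B, to=A, msg='ack')): A:[err,done,ack] B:[] C:[]
After 6 (process(C)): A:[err,done,ack] B:[] C:[]
After 7 (send(from=C, to=B, msg='sync')): A:[err,done,ack] B:[sync] C:[]
After 8 (send(from=A, to=C, msg='ok')): A:[err,done,ack] B:[sync] C:[ok]
After 9 (process(B)): A:[err,done,ack] B:[] C:[ok]
After 10 (process(C)): A:[err,done,ack] B:[] C:[]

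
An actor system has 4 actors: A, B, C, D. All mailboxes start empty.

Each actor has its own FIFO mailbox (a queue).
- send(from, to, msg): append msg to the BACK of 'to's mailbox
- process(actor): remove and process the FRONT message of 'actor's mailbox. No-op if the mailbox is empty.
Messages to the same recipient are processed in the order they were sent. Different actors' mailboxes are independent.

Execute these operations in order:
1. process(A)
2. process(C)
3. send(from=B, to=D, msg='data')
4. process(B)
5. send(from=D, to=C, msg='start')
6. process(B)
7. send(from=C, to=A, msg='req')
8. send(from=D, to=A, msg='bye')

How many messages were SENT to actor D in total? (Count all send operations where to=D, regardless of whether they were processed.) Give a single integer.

After 1 (process(A)): A:[] B:[] C:[] D:[]
After 2 (process(C)): A:[] B:[] C:[] D:[]
After 3 (send(from=B, to=D, msg='data')): A:[] B:[] C:[] D:[data]
After 4 (process(B)): A:[] B:[] C:[] D:[data]
After 5 (send(from=D, to=C, msg='start')): A:[] B:[] C:[start] D:[data]
After 6 (process(B)): A:[] B:[] C:[start] D:[data]
After 7 (send(from=C, to=A, msg='req')): A:[req] B:[] C:[start] D:[data]
After 8 (send(from=D, to=A, msg='bye')): A:[req,bye] B:[] C:[start] D:[data]

Answer: 1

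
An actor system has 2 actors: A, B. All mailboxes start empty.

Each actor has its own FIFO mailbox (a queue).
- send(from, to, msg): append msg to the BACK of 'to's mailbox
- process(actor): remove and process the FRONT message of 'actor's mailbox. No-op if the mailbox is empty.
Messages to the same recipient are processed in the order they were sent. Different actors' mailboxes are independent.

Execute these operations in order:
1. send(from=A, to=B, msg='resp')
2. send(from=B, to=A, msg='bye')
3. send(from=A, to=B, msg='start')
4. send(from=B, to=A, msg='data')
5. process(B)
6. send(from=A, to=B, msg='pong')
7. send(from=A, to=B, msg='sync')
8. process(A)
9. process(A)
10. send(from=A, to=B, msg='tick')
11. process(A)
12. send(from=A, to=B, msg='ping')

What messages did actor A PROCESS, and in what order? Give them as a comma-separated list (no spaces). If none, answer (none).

After 1 (send(from=A, to=B, msg='resp')): A:[] B:[resp]
After 2 (send(from=B, to=A, msg='bye')): A:[bye] B:[resp]
After 3 (send(from=A, to=B, msg='start')): A:[bye] B:[resp,start]
After 4 (send(from=B, to=A, msg='data')): A:[bye,data] B:[resp,start]
After 5 (process(B)): A:[bye,data] B:[start]
After 6 (send(from=A, to=B, msg='pong')): A:[bye,data] B:[start,pong]
After 7 (send(from=A, to=B, msg='sync')): A:[bye,data] B:[start,pong,sync]
After 8 (process(A)): A:[data] B:[start,pong,sync]
After 9 (process(A)): A:[] B:[start,pong,sync]
After 10 (send(from=A, to=B, msg='tick')): A:[] B:[start,pong,sync,tick]
After 11 (process(A)): A:[] B:[start,pong,sync,tick]
After 12 (send(from=A, to=B, msg='ping')): A:[] B:[start,pong,sync,tick,ping]

Answer: bye,data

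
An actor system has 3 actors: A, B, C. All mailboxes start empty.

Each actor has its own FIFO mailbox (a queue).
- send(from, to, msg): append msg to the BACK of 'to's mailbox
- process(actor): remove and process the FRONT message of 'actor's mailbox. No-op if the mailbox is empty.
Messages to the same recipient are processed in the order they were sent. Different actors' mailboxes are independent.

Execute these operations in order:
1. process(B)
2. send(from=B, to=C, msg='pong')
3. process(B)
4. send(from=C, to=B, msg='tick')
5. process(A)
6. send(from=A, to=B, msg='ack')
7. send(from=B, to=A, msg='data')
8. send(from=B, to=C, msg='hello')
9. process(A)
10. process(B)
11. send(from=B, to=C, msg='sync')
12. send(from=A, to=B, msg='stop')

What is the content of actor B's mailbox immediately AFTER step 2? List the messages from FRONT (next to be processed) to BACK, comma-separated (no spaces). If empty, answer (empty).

After 1 (process(B)): A:[] B:[] C:[]
After 2 (send(from=B, to=C, msg='pong')): A:[] B:[] C:[pong]

(empty)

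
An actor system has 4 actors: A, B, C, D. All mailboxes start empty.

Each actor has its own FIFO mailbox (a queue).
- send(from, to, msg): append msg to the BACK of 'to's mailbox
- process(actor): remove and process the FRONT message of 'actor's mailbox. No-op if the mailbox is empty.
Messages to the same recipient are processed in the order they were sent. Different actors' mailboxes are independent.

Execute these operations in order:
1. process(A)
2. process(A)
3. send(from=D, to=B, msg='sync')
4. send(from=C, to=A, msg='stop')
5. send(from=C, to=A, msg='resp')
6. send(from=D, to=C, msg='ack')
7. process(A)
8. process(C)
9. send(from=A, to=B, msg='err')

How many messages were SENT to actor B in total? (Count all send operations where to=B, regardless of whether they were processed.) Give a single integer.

After 1 (process(A)): A:[] B:[] C:[] D:[]
After 2 (process(A)): A:[] B:[] C:[] D:[]
After 3 (send(from=D, to=B, msg='sync')): A:[] B:[sync] C:[] D:[]
After 4 (send(from=C, to=A, msg='stop')): A:[stop] B:[sync] C:[] D:[]
After 5 (send(from=C, to=A, msg='resp')): A:[stop,resp] B:[sync] C:[] D:[]
After 6 (send(from=D, to=C, msg='ack')): A:[stop,resp] B:[sync] C:[ack] D:[]
After 7 (process(A)): A:[resp] B:[sync] C:[ack] D:[]
After 8 (process(C)): A:[resp] B:[sync] C:[] D:[]
After 9 (send(from=A, to=B, msg='err')): A:[resp] B:[sync,err] C:[] D:[]

Answer: 2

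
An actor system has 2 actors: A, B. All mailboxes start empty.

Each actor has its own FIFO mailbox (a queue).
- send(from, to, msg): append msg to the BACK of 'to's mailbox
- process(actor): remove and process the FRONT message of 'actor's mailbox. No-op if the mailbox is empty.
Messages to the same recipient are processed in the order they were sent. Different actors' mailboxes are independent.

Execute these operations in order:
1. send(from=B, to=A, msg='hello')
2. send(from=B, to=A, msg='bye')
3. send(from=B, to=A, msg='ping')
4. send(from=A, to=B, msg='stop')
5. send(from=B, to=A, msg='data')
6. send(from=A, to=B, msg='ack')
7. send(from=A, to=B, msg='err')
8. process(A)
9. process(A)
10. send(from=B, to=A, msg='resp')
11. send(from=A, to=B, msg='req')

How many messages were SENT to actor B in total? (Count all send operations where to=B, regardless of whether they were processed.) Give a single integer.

After 1 (send(from=B, to=A, msg='hello')): A:[hello] B:[]
After 2 (send(from=B, to=A, msg='bye')): A:[hello,bye] B:[]
After 3 (send(from=B, to=A, msg='ping')): A:[hello,bye,ping] B:[]
After 4 (send(from=A, to=B, msg='stop')): A:[hello,bye,ping] B:[stop]
After 5 (send(from=B, to=A, msg='data')): A:[hello,bye,ping,data] B:[stop]
After 6 (send(from=A, to=B, msg='ack')): A:[hello,bye,ping,data] B:[stop,ack]
After 7 (send(from=A, to=B, msg='err')): A:[hello,bye,ping,data] B:[stop,ack,err]
After 8 (process(A)): A:[bye,ping,data] B:[stop,ack,err]
After 9 (process(A)): A:[ping,data] B:[stop,ack,err]
After 10 (send(from=B, to=A, msg='resp')): A:[ping,data,resp] B:[stop,ack,err]
After 11 (send(from=A, to=B, msg='req')): A:[ping,data,resp] B:[stop,ack,err,req]

Answer: 4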